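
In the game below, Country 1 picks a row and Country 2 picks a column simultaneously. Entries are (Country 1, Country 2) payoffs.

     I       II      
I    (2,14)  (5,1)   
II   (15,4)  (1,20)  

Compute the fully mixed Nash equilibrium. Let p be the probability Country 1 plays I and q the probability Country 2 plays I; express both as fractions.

p = 16/29, q = 4/17

In a mixed NE each player is indifferent between their pure strategies, so the opponent's mix sets the indifference.
Country 2 indifferent between I and II: p·14 + (1−p)·4 = p·1 + (1−p)·20 ⟹ 4 + 10p = 20 + (-19)p ⟹ p = 16/29.
Country 1 indifferent between I and II: q·2 + (1−q)·5 = q·15 + (1−q)·1 ⟹ 5 + (-3)q = 1 + 14q ⟹ q = 4/17.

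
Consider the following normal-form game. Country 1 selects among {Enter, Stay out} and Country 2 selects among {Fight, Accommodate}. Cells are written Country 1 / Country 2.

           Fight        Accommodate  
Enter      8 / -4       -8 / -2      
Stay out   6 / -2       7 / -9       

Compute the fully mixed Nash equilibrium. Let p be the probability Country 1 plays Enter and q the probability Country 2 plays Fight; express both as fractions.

p = 7/9, q = 15/17

Each player's mixing probability is pinned down by making the *other* player indifferent.
Country 2 indifferent between Fight and Accommodate: p·(-4) + (1−p)·(-2) = p·(-2) + (1−p)·(-9) ⟹ (-2) + (-2)p = (-9) + 7p ⟹ p = 7/9.
Country 1 indifferent between Enter and Stay out: q·8 + (1−q)·(-8) = q·6 + (1−q)·7 ⟹ (-8) + 16q = 7 + (-1)q ⟹ q = 15/17.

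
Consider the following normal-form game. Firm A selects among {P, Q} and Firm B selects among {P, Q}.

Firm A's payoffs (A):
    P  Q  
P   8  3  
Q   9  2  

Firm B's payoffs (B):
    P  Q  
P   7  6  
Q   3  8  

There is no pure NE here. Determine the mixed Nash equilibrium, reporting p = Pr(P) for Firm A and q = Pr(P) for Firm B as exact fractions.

p = 5/6, q = 1/2

In a mixed NE each player is indifferent between their pure strategies, so the opponent's mix sets the indifference.
Firm B indifferent between P and Q: p·7 + (1−p)·3 = p·6 + (1−p)·8 ⟹ 3 + 4p = 8 + (-2)p ⟹ p = 5/6.
Firm A indifferent between P and Q: q·8 + (1−q)·3 = q·9 + (1−q)·2 ⟹ 3 + 5q = 2 + 7q ⟹ q = 1/2.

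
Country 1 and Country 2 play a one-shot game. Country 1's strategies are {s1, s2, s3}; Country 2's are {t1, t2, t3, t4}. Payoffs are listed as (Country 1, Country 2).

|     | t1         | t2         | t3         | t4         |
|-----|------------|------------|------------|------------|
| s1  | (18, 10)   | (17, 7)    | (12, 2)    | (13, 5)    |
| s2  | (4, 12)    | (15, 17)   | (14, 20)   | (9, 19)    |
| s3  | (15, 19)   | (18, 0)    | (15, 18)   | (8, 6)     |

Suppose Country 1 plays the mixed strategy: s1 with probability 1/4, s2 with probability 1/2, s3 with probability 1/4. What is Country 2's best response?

t3

Country 2's best reply maximizes expected payoff against the mix.
t1: (1/4)·10 + (1/2)·12 + (1/4)·19 = 53/4
t2: (1/4)·7 + (1/2)·17 + (1/4)·0 = 41/4
t3: (1/4)·2 + (1/2)·20 + (1/4)·18 = 15
t4: (1/4)·5 + (1/2)·19 + (1/4)·6 = 49/4
Highest expected payoff is 15, from t3.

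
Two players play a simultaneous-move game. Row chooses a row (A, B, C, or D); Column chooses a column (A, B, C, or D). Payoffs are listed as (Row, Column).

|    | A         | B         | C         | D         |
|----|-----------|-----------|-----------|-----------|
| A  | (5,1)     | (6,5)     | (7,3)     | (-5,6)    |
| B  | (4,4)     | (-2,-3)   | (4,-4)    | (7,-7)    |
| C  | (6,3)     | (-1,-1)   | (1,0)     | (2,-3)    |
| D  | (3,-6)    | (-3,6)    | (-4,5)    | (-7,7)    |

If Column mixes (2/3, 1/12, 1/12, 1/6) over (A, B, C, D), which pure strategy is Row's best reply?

C

Row's best reply maximizes expected payoff against the mix.
A: (2/3)·5 + (1/12)·6 + (1/12)·7 + (1/6)·(-5) = 43/12
B: (2/3)·4 + (1/12)·(-2) + (1/12)·4 + (1/6)·7 = 4
C: (2/3)·6 + (1/12)·(-1) + (1/12)·1 + (1/6)·2 = 13/3
D: (2/3)·3 + (1/12)·(-3) + (1/12)·(-4) + (1/6)·(-7) = 1/4
Highest expected payoff is 13/3, from C.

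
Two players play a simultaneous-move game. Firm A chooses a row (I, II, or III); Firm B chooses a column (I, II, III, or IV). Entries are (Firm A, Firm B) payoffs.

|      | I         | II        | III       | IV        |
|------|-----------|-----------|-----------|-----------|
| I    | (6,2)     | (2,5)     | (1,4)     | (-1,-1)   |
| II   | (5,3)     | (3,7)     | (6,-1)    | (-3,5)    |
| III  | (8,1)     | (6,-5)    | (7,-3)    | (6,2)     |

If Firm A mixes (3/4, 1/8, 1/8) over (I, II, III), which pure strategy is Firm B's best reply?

II

Firm B's best reply maximizes expected payoff against the mix.
I: (3/4)·2 + (1/8)·3 + (1/8)·1 = 2
II: (3/4)·5 + (1/8)·7 + (1/8)·(-5) = 4
III: (3/4)·4 + (1/8)·(-1) + (1/8)·(-3) = 5/2
IV: (3/4)·(-1) + (1/8)·5 + (1/8)·2 = 1/8
Highest expected payoff is 4, from II.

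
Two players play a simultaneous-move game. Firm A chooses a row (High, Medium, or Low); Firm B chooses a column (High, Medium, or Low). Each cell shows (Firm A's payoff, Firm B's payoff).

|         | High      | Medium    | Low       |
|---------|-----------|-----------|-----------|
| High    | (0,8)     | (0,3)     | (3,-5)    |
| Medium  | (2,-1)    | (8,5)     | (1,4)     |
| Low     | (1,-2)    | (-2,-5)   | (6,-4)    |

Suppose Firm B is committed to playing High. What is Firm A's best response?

With Firm B fixed at High, Firm A's payoffs are: High → 0, Medium → 2, Low → 1.
The maximum is 2, achieved by Medium.

Medium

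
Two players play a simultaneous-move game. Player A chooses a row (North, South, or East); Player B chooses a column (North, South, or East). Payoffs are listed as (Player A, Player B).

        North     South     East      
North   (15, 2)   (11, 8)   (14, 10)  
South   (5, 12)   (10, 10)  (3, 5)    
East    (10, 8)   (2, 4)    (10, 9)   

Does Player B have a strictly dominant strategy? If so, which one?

No strictly dominant strategy

A strategy is strictly dominant if it gives Player B a strictly higher payoff than every other strategy, against every choice by the opponent.
North is not dominant: against North, South gives 8 > 2.
South is not dominant: against North, East gives 10 > 8.
East is not dominant: against South, North gives 12 > 5.
No single strategy is best against every opponent action.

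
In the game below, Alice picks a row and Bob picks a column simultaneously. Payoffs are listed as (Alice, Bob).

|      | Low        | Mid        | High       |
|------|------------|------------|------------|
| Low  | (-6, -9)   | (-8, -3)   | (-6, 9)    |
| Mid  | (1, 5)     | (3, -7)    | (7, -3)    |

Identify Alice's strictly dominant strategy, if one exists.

Check whether one of Alice's strategies beats all alternatives regardless of what the opponent does.
Mid strictly dominates: vs Low: 1 > -6; vs Mid: 3 > -8; vs High: 7 > -6.

Mid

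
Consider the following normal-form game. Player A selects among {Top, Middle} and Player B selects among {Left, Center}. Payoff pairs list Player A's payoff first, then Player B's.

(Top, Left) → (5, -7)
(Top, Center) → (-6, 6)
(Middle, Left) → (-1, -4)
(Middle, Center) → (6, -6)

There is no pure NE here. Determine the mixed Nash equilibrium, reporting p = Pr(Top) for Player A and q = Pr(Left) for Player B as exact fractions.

Each player's mixing probability is pinned down by making the *other* player indifferent.
Player B indifferent between Left and Center: p·(-7) + (1−p)·(-4) = p·6 + (1−p)·(-6) ⟹ (-4) + (-3)p = (-6) + 12p ⟹ p = 2/15.
Player A indifferent between Top and Middle: q·5 + (1−q)·(-6) = q·(-1) + (1−q)·6 ⟹ (-6) + 11q = 6 + (-7)q ⟹ q = 2/3.

p = 2/15, q = 2/3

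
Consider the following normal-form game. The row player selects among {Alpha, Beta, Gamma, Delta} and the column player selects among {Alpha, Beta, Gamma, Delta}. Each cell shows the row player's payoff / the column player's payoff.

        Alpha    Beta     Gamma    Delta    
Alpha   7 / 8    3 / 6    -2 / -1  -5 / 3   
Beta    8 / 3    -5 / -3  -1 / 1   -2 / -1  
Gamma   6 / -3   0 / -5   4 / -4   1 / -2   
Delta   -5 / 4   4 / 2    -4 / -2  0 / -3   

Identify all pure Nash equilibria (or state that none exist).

(Beta, Alpha) and (Gamma, Delta)

A profile is a Nash equilibrium when each player is best-responding to the other.
The row player's best responses — vs Alpha: Beta (payoff 8); vs Beta: Delta (payoff 4); vs Gamma: Gamma (payoff 4); vs Delta: Gamma (payoff 1).
The column player's best responses — vs Alpha: Alpha (payoff 8); vs Beta: Alpha (payoff 3); vs Gamma: Delta (payoff -2); vs Delta: Alpha (payoff 4).
Mutual best responses occur at (Beta, Alpha) and (Gamma, Delta); at each, neither player gains by switching.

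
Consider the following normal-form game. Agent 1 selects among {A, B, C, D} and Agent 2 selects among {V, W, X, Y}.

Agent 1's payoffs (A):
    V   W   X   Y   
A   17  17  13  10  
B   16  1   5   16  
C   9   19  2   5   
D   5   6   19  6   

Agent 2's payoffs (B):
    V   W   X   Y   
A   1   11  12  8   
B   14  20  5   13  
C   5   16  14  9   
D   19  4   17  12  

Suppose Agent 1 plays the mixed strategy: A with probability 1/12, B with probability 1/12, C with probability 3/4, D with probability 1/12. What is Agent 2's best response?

Compute Agent 2's expected payoff from each pure strategy against the given mix.
V: (1/12)·1 + (1/12)·14 + (3/4)·5 + (1/12)·19 = 79/12
W: (1/12)·11 + (1/12)·20 + (3/4)·16 + (1/12)·4 = 179/12
X: (1/12)·12 + (1/12)·5 + (3/4)·14 + (1/12)·17 = 40/3
Y: (1/12)·8 + (1/12)·13 + (3/4)·9 + (1/12)·12 = 19/2
Highest expected payoff is 179/12, from W.

W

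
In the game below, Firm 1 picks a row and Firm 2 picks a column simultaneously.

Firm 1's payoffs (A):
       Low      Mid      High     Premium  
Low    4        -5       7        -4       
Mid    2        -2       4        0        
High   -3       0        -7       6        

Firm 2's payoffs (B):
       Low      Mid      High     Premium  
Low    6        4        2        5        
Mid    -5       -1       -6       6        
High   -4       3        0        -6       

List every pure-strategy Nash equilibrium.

A profile is a Nash equilibrium when each player is best-responding to the other.
Firm 1's best responses — vs Low: Low (payoff 4); vs Mid: High (payoff 0); vs High: Low (payoff 7); vs Premium: High (payoff 6).
Firm 2's best responses — vs Low: Low (payoff 6); vs Mid: Premium (payoff 6); vs High: Mid (payoff 3).
Mutual best responses occur at (Low, Low) and (High, Mid); at each, neither player gains by switching.

(Low, Low) and (High, Mid)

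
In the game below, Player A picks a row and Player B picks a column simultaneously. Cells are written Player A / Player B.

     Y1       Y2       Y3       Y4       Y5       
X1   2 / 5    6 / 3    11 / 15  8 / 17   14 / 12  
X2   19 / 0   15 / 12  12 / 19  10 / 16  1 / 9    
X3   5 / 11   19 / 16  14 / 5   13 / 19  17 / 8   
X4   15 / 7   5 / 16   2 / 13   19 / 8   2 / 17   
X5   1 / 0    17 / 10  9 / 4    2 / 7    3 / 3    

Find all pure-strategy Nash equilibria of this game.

Check mutual best responses: a cell is a NE iff neither player can gain by unilaterally deviating.
Player A's best responses — vs Y1: X2 (payoff 19); vs Y2: X3 (payoff 19); vs Y3: X3 (payoff 14); vs Y4: X4 (payoff 19); vs Y5: X3 (payoff 17).
Player B's best responses — vs X1: Y4 (payoff 17); vs X2: Y3 (payoff 19); vs X3: Y4 (payoff 19); vs X4: Y5 (payoff 17); vs X5: Y2 (payoff 10).
No cell has both players best-responding. For instance, Player A's best reply to Y1 is X2, but against X2 Player B prefers Y3 over Y1.

None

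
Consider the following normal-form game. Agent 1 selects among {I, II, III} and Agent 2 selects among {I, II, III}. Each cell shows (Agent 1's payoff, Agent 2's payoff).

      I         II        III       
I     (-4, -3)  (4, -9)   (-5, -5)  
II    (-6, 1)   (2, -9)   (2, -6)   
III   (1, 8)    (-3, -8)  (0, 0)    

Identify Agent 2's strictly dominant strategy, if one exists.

I

Check whether one of Agent 2's strategies beats all alternatives regardless of what the opponent does.
I strictly dominates: vs I: -3 > each of {-9, -5}; vs II: 1 > each of {-9, -6}; vs III: 8 > each of {-8, 0}.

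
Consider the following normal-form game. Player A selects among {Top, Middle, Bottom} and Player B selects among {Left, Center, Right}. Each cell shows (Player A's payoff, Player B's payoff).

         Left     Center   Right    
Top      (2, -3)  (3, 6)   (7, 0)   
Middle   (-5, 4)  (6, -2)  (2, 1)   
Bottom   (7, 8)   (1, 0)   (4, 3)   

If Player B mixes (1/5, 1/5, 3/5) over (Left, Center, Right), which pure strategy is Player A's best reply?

Top

Player A's best reply maximizes expected payoff against the mix.
Top: (1/5)·2 + (1/5)·3 + (3/5)·7 = 26/5
Middle: (1/5)·(-5) + (1/5)·6 + (3/5)·2 = 7/5
Bottom: (1/5)·7 + (1/5)·1 + (3/5)·4 = 4
Highest expected payoff is 26/5, from Top.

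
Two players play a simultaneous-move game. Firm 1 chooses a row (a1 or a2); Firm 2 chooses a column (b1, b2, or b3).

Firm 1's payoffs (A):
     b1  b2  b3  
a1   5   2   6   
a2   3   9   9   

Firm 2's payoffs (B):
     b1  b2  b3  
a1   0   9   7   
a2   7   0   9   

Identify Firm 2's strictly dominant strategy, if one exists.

A strategy is strictly dominant if it gives Firm 2 a strictly higher payoff than every other strategy, against every choice by the opponent.
b1 is not dominant: against a1, b2 gives 9 > 0.
b2 is not dominant: against a2, b1 gives 7 > 0.
b3 is not dominant: against a1, b2 gives 9 > 7.
No single strategy is best against every opponent action.

None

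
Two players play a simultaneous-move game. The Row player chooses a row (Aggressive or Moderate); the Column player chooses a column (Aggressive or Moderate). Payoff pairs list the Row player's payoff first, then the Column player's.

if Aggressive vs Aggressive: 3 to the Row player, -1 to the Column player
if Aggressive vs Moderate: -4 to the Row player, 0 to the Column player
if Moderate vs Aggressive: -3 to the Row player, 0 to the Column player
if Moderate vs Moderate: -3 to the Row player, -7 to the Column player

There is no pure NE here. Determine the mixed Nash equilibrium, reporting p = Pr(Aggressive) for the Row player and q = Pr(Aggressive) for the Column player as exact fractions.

Each player's mixing probability is pinned down by making the *other* player indifferent.
The Column player indifferent between Aggressive and Moderate: p·(-1) + (1−p)·0 = p·0 + (1−p)·(-7) ⟹ 0 + (-1)p = (-7) + 7p ⟹ p = 7/8.
The Row player indifferent between Aggressive and Moderate: q·3 + (1−q)·(-4) = q·(-3) + (1−q)·(-3) ⟹ (-4) + 7q = (-3) + 0q ⟹ q = 1/7.

p = 7/8, q = 1/7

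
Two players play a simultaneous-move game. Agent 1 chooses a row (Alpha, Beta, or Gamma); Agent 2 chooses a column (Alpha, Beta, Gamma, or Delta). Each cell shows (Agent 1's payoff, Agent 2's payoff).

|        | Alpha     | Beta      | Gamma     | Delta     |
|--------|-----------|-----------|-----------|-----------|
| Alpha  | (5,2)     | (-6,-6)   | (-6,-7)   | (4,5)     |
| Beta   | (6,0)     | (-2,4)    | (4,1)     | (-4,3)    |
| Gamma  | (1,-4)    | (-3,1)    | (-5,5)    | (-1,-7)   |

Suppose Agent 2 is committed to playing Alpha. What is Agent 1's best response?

With Agent 2 fixed at Alpha, Agent 1's payoffs are: Alpha → 5, Beta → 6, Gamma → 1.
The maximum is 6, achieved by Beta.

Beta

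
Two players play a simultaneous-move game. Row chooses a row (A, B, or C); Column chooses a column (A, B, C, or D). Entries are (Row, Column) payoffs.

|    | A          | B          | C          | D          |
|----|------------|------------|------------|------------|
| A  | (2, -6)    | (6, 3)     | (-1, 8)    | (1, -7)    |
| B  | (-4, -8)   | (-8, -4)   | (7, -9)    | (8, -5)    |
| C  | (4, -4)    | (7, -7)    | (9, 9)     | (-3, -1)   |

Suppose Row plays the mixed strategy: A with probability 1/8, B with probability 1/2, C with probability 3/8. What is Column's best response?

Column's best reply maximizes expected payoff against the mix.
A: (1/8)·(-6) + (1/2)·(-8) + (3/8)·(-4) = -25/4
B: (1/8)·3 + (1/2)·(-4) + (3/8)·(-7) = -17/4
C: (1/8)·8 + (1/2)·(-9) + (3/8)·9 = -1/8
D: (1/8)·(-7) + (1/2)·(-5) + (3/8)·(-1) = -15/4
Highest expected payoff is -1/8, from C.

C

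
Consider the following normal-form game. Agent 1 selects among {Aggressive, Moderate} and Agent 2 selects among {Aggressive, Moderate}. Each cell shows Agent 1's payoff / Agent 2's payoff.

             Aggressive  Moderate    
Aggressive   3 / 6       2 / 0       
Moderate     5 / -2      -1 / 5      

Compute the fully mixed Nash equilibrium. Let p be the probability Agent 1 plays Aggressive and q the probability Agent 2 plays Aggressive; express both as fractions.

p = 7/13, q = 3/5

In a mixed NE each player is indifferent between their pure strategies, so the opponent's mix sets the indifference.
Agent 2 indifferent between Aggressive and Moderate: p·6 + (1−p)·(-2) = p·0 + (1−p)·5 ⟹ (-2) + 8p = 5 + (-5)p ⟹ p = 7/13.
Agent 1 indifferent between Aggressive and Moderate: q·3 + (1−q)·2 = q·5 + (1−q)·(-1) ⟹ 2 + 1q = (-1) + 6q ⟹ q = 3/5.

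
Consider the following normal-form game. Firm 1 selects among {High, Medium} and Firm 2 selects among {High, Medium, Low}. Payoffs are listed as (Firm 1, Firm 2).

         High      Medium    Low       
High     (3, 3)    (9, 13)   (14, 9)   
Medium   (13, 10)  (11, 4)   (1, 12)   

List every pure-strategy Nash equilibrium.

A profile is a Nash equilibrium when each player is best-responding to the other.
Firm 1's best responses — vs High: Medium (payoff 13); vs Medium: Medium (payoff 11); vs Low: High (payoff 14).
Firm 2's best responses — vs High: Medium (payoff 13); vs Medium: Low (payoff 12).
No cell has both players best-responding. For instance, Firm 1's best reply to Medium is Medium, but against Medium Firm 2 prefers Low over Medium.

There is no pure-strategy Nash equilibrium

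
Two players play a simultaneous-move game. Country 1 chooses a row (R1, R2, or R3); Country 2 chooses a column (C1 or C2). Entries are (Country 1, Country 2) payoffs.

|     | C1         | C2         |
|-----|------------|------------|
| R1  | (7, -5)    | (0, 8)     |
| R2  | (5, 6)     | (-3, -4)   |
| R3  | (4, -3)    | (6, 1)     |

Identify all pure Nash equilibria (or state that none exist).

(R3, C2)

Find each player's best response to every opponent strategy; NE are the intersections.
Country 1's best responses — vs C1: R1 (payoff 7); vs C2: R3 (payoff 6).
Country 2's best responses — vs R1: C2 (payoff 8); vs R2: C1 (payoff 6); vs R3: C2 (payoff 1).
The only mutual best response is (R3, C2); neither player gains by switching there.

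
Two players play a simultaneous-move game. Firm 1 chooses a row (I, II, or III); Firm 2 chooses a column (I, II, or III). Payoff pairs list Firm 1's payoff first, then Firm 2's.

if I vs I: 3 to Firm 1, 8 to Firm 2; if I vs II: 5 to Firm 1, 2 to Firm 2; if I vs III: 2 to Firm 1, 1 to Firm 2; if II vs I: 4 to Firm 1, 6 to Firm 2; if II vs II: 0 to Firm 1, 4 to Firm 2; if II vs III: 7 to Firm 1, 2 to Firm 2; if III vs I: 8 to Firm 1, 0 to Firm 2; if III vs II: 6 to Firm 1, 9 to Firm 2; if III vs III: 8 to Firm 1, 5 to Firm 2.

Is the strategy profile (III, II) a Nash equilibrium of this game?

Holding Firm 2 at II: Firm 1 gets 6 from III, versus 5 from I, 0 from II. No profitable deviation for Firm 1.
Holding Firm 1 at III: Firm 2 gets 9 from II, versus 0 from I, 5 from III. No profitable deviation for Firm 2 either.

Yes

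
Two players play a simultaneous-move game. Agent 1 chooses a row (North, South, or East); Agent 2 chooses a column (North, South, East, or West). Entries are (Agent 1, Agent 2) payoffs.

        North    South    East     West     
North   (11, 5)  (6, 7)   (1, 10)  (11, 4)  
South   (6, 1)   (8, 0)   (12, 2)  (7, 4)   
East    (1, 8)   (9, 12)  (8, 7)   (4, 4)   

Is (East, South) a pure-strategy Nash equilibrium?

Holding Agent 2 at South: Agent 1 gets 9 from East, versus 6 from North, 8 from South. No profitable deviation for Agent 1.
Holding Agent 1 at East: Agent 2 gets 12 from South, versus 8 from North, 7 from East, 4 from West. No profitable deviation for Agent 2 either.

Yes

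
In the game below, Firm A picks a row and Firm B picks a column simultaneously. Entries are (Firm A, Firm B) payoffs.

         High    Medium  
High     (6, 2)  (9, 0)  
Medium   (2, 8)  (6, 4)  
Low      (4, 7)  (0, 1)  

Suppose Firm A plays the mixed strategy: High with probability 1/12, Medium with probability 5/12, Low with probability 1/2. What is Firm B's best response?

High

Firm B's best reply maximizes expected payoff against the mix.
High: (1/12)·2 + (5/12)·8 + (1/2)·7 = 7
Medium: (1/12)·0 + (5/12)·4 + (1/2)·1 = 13/6
Highest expected payoff is 7, from High.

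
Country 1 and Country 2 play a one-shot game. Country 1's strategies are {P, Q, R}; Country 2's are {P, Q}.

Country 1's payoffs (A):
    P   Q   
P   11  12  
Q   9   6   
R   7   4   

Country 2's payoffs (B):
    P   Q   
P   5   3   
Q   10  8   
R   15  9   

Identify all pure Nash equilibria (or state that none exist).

(P, P)

Check mutual best responses: a cell is a NE iff neither player can gain by unilaterally deviating.
Country 1's best responses — vs P: P (payoff 11); vs Q: P (payoff 12).
Country 2's best responses — vs P: P (payoff 5); vs Q: P (payoff 10); vs R: P (payoff 15).
The only mutual best response is (P, P); neither player gains by switching there.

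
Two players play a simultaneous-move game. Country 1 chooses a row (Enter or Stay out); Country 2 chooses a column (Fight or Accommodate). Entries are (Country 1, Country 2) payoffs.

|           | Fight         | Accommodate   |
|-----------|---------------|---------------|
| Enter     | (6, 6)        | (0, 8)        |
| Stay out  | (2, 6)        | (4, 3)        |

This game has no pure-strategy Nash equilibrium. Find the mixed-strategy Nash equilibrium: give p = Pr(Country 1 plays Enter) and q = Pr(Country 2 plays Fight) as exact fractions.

Each player's mixing probability is pinned down by making the *other* player indifferent.
Country 2 indifferent between Fight and Accommodate: p·6 + (1−p)·6 = p·8 + (1−p)·3 ⟹ 6 + 0p = 3 + 5p ⟹ p = 3/5.
Country 1 indifferent between Enter and Stay out: q·6 + (1−q)·0 = q·2 + (1−q)·4 ⟹ 0 + 6q = 4 + (-2)q ⟹ q = 1/2.

p = 3/5, q = 1/2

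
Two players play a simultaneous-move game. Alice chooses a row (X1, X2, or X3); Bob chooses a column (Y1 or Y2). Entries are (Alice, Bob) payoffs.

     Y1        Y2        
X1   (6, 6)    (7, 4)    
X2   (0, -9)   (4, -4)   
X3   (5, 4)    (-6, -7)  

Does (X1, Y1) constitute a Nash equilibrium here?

Holding Bob at Y1: Alice gets 6 from X1, versus 0 from X2, 5 from X3. No profitable deviation for Alice.
Holding Alice at X1: Bob gets 6 from Y1, versus 4 from Y2. No profitable deviation for Bob either.

Yes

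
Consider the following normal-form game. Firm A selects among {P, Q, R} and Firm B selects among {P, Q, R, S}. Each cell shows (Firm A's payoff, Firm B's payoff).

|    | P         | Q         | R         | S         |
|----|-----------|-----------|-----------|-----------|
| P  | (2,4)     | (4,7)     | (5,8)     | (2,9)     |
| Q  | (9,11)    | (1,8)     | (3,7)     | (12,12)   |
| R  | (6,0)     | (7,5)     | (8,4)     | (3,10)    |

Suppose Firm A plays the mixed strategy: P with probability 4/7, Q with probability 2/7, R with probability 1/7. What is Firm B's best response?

Firm B's best reply maximizes expected payoff against the mix.
P: (4/7)·4 + (2/7)·11 + (1/7)·0 = 38/7
Q: (4/7)·7 + (2/7)·8 + (1/7)·5 = 7
R: (4/7)·8 + (2/7)·7 + (1/7)·4 = 50/7
S: (4/7)·9 + (2/7)·12 + (1/7)·10 = 10
Highest expected payoff is 10, from S.

S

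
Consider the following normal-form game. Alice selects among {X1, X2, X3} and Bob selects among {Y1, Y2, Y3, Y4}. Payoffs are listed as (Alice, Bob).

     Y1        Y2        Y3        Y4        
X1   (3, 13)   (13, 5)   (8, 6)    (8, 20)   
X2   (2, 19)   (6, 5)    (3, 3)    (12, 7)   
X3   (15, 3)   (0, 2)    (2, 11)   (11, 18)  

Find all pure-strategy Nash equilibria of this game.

No pure-strategy Nash equilibrium

Check mutual best responses: a cell is a NE iff neither player can gain by unilaterally deviating.
Alice's best responses — vs Y1: X3 (payoff 15); vs Y2: X1 (payoff 13); vs Y3: X1 (payoff 8); vs Y4: X2 (payoff 12).
Bob's best responses — vs X1: Y4 (payoff 20); vs X2: Y1 (payoff 19); vs X3: Y4 (payoff 18).
No cell has both players best-responding. For instance, Alice's best reply to Y3 is X1, but against X1 Bob prefers Y4 over Y3.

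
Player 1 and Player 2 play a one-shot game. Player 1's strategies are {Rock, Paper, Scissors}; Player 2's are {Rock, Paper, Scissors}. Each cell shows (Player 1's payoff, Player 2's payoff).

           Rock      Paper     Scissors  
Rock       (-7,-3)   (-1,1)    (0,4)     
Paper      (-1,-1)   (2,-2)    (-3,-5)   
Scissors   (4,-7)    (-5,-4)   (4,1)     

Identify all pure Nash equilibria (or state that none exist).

(Scissors, Scissors)

Check mutual best responses: a cell is a NE iff neither player can gain by unilaterally deviating.
Player 1's best responses — vs Rock: Scissors (payoff 4); vs Paper: Paper (payoff 2); vs Scissors: Scissors (payoff 4).
Player 2's best responses — vs Rock: Scissors (payoff 4); vs Paper: Rock (payoff -1); vs Scissors: Scissors (payoff 1).
The only mutual best response is (Scissors, Scissors); neither player gains by switching there.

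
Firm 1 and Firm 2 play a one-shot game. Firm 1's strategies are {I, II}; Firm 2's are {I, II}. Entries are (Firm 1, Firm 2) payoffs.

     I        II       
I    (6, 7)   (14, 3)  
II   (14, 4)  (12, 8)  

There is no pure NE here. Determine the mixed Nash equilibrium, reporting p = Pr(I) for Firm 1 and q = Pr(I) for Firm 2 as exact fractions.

p = 1/2, q = 1/5

Each player's mixing probability is pinned down by making the *other* player indifferent.
Firm 2 indifferent between I and II: p·7 + (1−p)·4 = p·3 + (1−p)·8 ⟹ 4 + 3p = 8 + (-5)p ⟹ p = 1/2.
Firm 1 indifferent between I and II: q·6 + (1−q)·14 = q·14 + (1−q)·12 ⟹ 14 + (-8)q = 12 + 2q ⟹ q = 1/5.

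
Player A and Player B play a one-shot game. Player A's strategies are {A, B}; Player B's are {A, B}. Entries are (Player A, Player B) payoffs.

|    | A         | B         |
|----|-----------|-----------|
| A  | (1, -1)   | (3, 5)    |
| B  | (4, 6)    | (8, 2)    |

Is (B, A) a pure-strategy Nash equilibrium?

Yes

Holding Player B at A: Player A gets 4 from B, versus 1 from A. No profitable deviation for Player A.
Holding Player A at B: Player B gets 6 from A, versus 2 from B. No profitable deviation for Player B either.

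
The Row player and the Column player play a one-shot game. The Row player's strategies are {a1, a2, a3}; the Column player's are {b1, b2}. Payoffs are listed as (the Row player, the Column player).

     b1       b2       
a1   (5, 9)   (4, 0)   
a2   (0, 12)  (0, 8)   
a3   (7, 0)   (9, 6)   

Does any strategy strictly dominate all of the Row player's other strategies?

A strategy is strictly dominant if it gives the Row player a strictly higher payoff than every other strategy, against every choice by the opponent.
a3 strictly dominates: vs b1: 7 > each of {5, 0}; vs b2: 9 > each of {4, 0}.

a3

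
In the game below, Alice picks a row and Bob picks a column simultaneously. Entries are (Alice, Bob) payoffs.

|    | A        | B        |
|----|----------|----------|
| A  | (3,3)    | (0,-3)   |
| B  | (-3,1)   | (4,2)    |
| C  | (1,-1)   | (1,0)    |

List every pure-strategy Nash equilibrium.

(A, A) and (B, B)

A profile is a Nash equilibrium when each player is best-responding to the other.
Alice's best responses — vs A: A (payoff 3); vs B: B (payoff 4).
Bob's best responses — vs A: A (payoff 3); vs B: B (payoff 2); vs C: B (payoff 0).
Mutual best responses occur at (A, A) and (B, B); at each, neither player gains by switching.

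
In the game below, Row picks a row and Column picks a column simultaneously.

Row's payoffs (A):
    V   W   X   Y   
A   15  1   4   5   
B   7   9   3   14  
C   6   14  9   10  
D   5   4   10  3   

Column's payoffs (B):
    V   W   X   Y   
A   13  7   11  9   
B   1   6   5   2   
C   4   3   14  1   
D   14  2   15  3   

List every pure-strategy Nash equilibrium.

Check mutual best responses: a cell is a NE iff neither player can gain by unilaterally deviating.
Row's best responses — vs V: A (payoff 15); vs W: C (payoff 14); vs X: D (payoff 10); vs Y: B (payoff 14).
Column's best responses — vs A: V (payoff 13); vs B: W (payoff 6); vs C: X (payoff 14); vs D: X (payoff 15).
Mutual best responses occur at (A, V) and (D, X); at each, neither player gains by switching.

(A, V) and (D, X)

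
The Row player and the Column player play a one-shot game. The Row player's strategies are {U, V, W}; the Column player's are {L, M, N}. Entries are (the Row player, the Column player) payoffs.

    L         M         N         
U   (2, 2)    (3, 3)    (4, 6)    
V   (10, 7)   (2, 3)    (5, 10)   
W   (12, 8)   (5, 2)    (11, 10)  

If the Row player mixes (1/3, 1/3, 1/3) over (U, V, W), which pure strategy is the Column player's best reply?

Compute the Column player's expected payoff from each pure strategy against the given mix.
L: (1/3)·2 + (1/3)·7 + (1/3)·8 = 17/3
M: (1/3)·3 + (1/3)·3 + (1/3)·2 = 8/3
N: (1/3)·6 + (1/3)·10 + (1/3)·10 = 26/3
Highest expected payoff is 26/3, from N.

N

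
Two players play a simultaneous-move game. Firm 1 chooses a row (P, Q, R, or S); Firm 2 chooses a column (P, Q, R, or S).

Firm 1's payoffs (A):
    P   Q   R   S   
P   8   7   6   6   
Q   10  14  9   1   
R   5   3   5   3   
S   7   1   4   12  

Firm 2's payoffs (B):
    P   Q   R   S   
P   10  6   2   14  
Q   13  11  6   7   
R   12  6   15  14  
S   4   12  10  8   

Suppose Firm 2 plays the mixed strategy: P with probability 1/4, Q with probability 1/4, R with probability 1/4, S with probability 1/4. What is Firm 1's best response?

Firm 1's best reply maximizes expected payoff against the mix.
P: (1/4)·8 + (1/4)·7 + (1/4)·6 + (1/4)·6 = 27/4
Q: (1/4)·10 + (1/4)·14 + (1/4)·9 + (1/4)·1 = 17/2
R: (1/4)·5 + (1/4)·3 + (1/4)·5 + (1/4)·3 = 4
S: (1/4)·7 + (1/4)·1 + (1/4)·4 + (1/4)·12 = 6
Highest expected payoff is 17/2, from Q.

Q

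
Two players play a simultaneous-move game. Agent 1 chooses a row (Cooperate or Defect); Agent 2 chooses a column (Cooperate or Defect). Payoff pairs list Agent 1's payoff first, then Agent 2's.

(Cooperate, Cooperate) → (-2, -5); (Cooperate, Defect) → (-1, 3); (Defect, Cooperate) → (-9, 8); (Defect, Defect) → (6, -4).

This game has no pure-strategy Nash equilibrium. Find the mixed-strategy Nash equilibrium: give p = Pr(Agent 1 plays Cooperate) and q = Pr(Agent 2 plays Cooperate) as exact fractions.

p = 3/5, q = 1/2

Each player's mixing probability is pinned down by making the *other* player indifferent.
Agent 2 indifferent between Cooperate and Defect: p·(-5) + (1−p)·8 = p·3 + (1−p)·(-4) ⟹ 8 + (-13)p = (-4) + 7p ⟹ p = 3/5.
Agent 1 indifferent between Cooperate and Defect: q·(-2) + (1−q)·(-1) = q·(-9) + (1−q)·6 ⟹ (-1) + (-1)q = 6 + (-15)q ⟹ q = 1/2.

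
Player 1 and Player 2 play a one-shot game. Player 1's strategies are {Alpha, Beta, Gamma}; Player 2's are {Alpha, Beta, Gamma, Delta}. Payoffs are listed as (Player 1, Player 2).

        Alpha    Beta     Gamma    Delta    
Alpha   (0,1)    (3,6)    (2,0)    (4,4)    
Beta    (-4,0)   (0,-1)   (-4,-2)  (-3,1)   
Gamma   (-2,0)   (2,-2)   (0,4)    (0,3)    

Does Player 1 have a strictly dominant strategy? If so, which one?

Alpha

A strategy is strictly dominant if it gives Player 1 a strictly higher payoff than every other strategy, against every choice by the opponent.
Alpha strictly dominates: vs Alpha: 0 > each of {-4, -2}; vs Beta: 3 > each of {0, 2}; vs Gamma: 2 > each of {-4, 0}; vs Delta: 4 > each of {-3, 0}.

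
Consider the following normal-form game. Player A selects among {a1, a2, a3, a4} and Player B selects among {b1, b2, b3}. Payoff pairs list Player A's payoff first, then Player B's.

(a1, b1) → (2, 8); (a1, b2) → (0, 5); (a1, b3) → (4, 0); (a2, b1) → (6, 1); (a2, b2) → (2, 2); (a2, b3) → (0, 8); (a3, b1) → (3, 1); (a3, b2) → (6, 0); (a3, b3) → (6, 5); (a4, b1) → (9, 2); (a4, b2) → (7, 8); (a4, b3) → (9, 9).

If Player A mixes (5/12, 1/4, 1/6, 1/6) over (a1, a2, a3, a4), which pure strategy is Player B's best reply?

b3

Player B's best reply maximizes expected payoff against the mix.
b1: (5/12)·8 + (1/4)·1 + (1/6)·1 + (1/6)·2 = 49/12
b2: (5/12)·5 + (1/4)·2 + (1/6)·0 + (1/6)·8 = 47/12
b3: (5/12)·0 + (1/4)·8 + (1/6)·5 + (1/6)·9 = 13/3
Highest expected payoff is 13/3, from b3.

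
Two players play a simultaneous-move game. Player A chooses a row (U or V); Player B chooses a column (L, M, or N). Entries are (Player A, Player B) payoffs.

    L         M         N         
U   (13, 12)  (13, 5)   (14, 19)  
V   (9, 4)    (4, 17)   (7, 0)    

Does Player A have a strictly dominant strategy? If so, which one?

Check whether one of Player A's strategies beats all alternatives regardless of what the opponent does.
U strictly dominates: vs L: 13 > 9; vs M: 13 > 4; vs N: 14 > 7.

U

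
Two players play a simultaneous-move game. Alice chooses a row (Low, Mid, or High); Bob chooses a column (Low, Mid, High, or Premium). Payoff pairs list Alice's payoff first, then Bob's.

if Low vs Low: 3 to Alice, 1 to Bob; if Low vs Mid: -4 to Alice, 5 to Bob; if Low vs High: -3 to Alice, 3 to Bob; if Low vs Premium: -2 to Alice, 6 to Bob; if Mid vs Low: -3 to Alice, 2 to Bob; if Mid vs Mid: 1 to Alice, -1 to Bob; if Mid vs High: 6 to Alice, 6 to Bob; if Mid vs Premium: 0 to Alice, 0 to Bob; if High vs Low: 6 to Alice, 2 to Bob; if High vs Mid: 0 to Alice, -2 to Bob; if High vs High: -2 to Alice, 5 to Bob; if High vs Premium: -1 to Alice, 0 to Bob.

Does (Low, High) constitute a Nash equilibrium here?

Holding Bob at High: Alice gets -3 from Low but could get 6 by switching to Mid. Alice has a profitable deviation.

No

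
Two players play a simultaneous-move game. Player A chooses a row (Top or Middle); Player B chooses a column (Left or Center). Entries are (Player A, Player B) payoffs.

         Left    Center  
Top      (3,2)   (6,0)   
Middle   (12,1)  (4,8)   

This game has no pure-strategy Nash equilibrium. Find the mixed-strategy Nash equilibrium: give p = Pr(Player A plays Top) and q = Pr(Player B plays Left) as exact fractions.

p = 7/9, q = 2/11

Each player's mixing probability is pinned down by making the *other* player indifferent.
Player B indifferent between Left and Center: p·2 + (1−p)·1 = p·0 + (1−p)·8 ⟹ 1 + 1p = 8 + (-8)p ⟹ p = 7/9.
Player A indifferent between Top and Middle: q·3 + (1−q)·6 = q·12 + (1−q)·4 ⟹ 6 + (-3)q = 4 + 8q ⟹ q = 2/11.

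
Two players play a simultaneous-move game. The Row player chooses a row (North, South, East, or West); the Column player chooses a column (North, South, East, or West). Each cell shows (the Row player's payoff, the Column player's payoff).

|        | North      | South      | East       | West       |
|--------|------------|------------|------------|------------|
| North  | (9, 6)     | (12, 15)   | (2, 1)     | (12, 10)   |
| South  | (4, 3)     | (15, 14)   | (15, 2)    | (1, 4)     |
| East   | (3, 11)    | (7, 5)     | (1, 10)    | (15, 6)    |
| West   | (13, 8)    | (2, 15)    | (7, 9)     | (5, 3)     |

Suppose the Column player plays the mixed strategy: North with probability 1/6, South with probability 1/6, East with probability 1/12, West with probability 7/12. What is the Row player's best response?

Compute the Row player's expected payoff from each pure strategy against the given mix.
North: (1/6)·9 + (1/6)·12 + (1/12)·2 + (7/12)·12 = 32/3
South: (1/6)·4 + (1/6)·15 + (1/12)·15 + (7/12)·1 = 5
East: (1/6)·3 + (1/6)·7 + (1/12)·1 + (7/12)·15 = 21/2
West: (1/6)·13 + (1/6)·2 + (1/12)·7 + (7/12)·5 = 6
Highest expected payoff is 32/3, from North.

North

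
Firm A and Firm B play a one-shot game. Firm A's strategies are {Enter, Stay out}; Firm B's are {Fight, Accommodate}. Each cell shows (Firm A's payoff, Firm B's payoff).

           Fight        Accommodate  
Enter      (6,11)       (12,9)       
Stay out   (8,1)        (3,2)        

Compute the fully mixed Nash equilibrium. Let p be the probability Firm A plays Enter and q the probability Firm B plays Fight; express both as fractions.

In a mixed NE each player is indifferent between their pure strategies, so the opponent's mix sets the indifference.
Firm B indifferent between Fight and Accommodate: p·11 + (1−p)·1 = p·9 + (1−p)·2 ⟹ 1 + 10p = 2 + 7p ⟹ p = 1/3.
Firm A indifferent between Enter and Stay out: q·6 + (1−q)·12 = q·8 + (1−q)·3 ⟹ 12 + (-6)q = 3 + 5q ⟹ q = 9/11.

p = 1/3, q = 9/11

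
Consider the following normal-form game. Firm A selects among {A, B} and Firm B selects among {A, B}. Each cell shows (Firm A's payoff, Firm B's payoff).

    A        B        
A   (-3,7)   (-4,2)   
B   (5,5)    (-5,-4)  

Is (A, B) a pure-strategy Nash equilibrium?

Holding Firm B at B: Firm A gets -4 from A, versus -5 from B. No profitable deviation for Firm A.
Holding Firm A at A: Firm B gets 2 from B but could get 7 by switching to A. Firm B has a profitable deviation.

No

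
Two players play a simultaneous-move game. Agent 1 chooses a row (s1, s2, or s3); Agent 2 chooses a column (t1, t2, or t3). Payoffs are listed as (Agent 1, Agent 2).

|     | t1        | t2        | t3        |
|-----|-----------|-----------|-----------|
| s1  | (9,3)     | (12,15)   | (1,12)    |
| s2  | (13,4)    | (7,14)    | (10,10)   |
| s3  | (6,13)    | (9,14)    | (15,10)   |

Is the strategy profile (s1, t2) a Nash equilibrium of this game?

Yes

Holding Agent 2 at t2: Agent 1 gets 12 from s1, versus 7 from s2, 9 from s3. No profitable deviation for Agent 1.
Holding Agent 1 at s1: Agent 2 gets 15 from t2, versus 3 from t1, 12 from t3. No profitable deviation for Agent 2 either.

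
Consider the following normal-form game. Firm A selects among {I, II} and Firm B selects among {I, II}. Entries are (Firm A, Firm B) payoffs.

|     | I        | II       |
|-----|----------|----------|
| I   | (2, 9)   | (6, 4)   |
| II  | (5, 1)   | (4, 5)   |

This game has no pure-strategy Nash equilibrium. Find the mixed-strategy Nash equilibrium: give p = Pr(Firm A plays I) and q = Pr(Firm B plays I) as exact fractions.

p = 4/9, q = 2/5

Each player's mixing probability is pinned down by making the *other* player indifferent.
Firm B indifferent between I and II: p·9 + (1−p)·1 = p·4 + (1−p)·5 ⟹ 1 + 8p = 5 + (-1)p ⟹ p = 4/9.
Firm A indifferent between I and II: q·2 + (1−q)·6 = q·5 + (1−q)·4 ⟹ 6 + (-4)q = 4 + 1q ⟹ q = 2/5.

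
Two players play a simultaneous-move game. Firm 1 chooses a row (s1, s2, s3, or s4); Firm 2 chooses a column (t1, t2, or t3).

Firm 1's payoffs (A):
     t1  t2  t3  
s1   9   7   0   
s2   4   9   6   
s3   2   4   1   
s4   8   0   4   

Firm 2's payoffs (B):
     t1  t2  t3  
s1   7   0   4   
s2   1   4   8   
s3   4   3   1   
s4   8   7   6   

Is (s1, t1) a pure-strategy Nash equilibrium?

Holding Firm 2 at t1: Firm 1 gets 9 from s1, versus 4 from s2, 2 from s3, 8 from s4. No profitable deviation for Firm 1.
Holding Firm 1 at s1: Firm 2 gets 7 from t1, versus 0 from t2, 4 from t3. No profitable deviation for Firm 2 either.

Yes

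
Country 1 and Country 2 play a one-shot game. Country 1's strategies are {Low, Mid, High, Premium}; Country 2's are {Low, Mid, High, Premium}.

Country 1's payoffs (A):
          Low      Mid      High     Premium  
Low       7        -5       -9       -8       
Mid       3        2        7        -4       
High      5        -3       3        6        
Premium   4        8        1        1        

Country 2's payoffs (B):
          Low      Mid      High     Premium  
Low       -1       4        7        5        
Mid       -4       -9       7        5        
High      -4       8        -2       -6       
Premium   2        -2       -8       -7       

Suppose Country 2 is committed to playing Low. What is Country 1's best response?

Low

With Country 2 fixed at Low, Country 1's payoffs are: Low → 7, Mid → 3, High → 5, Premium → 4.
The maximum is 7, achieved by Low.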